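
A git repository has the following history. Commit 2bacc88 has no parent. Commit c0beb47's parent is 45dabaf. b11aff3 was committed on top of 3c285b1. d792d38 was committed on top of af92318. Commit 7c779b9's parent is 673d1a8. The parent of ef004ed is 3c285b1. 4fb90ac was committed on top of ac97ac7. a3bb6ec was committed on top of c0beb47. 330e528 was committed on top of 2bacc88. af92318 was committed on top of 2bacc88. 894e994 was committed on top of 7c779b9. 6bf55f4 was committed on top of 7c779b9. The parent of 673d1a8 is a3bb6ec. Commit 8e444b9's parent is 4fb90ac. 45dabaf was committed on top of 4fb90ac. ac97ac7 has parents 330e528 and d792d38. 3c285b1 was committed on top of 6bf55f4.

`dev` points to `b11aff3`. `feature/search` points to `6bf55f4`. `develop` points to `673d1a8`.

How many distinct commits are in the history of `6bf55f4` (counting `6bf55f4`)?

Walking parent pointers from 6bf55f4: reachable set = {2bacc88, 330e528, 45dabaf, 4fb90ac, 673d1a8, 6bf55f4, 7c779b9, a3bb6ec, ac97ac7, af92318, c0beb47, d792d38}.
That is 12 commits.

12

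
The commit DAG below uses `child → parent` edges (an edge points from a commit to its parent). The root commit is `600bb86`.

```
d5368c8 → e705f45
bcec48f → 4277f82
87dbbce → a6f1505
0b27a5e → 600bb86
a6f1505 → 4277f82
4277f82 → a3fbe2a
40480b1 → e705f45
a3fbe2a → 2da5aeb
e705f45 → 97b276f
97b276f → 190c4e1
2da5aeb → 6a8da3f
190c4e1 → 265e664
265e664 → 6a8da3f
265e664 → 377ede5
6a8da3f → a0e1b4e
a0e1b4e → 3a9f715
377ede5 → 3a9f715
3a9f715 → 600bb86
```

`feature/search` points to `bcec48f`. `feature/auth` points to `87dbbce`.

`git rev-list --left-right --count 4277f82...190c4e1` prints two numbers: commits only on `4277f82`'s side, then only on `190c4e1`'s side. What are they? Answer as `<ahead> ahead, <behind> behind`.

3 ahead, 3 behind

Reachable from 4277f82: {2da5aeb, 3a9f715, 4277f82, 600bb86, 6a8da3f, a0e1b4e, a3fbe2a}.
Reachable from 190c4e1: {190c4e1, 265e664, 377ede5, 3a9f715, 600bb86, 6a8da3f, a0e1b4e}.
Only in 4277f82's history (ahead): {2da5aeb, 4277f82, a3fbe2a} — 3.
Only in 190c4e1's history (behind): {190c4e1, 265e664, 377ede5} — 3.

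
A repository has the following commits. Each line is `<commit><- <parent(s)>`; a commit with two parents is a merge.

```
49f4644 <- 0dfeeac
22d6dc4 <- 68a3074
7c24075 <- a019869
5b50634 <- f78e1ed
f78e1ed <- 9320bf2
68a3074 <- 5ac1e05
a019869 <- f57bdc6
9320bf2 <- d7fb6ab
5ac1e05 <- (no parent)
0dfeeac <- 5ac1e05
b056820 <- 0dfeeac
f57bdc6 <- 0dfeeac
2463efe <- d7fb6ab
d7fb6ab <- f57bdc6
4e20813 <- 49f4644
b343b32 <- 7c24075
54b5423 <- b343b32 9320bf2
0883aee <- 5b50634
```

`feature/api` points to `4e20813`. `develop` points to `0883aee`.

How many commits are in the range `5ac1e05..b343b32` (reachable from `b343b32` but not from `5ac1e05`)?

Reachable from b343b32: {0dfeeac, 5ac1e05, 7c24075, a019869, b343b32, f57bdc6}.
Reachable from 5ac1e05: {5ac1e05}.
In b343b32's history but not 5ac1e05's: {0dfeeac, 7c24075, a019869, b343b32, f57bdc6} — 5 commits.

5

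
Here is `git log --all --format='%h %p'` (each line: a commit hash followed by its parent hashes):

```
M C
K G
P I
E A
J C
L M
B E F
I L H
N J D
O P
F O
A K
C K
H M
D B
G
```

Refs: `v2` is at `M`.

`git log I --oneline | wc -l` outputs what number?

Walking parent pointers from I: reachable set = {C, G, H, I, K, L, M}.
That is 7 commits.

7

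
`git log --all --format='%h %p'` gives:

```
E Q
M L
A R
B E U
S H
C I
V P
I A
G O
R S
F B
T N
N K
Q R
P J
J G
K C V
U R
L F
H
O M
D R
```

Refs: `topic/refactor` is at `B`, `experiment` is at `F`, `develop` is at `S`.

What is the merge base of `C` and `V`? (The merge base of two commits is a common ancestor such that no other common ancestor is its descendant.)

R

Ancestors of C: {A, C, H, I, R, S}.
Ancestors of V: {B, E, F, G, H, J, L, M, O, P, Q, R, S, U, V}.
Common ancestors: {H, R, S}.
Among these, R is not an ancestor of any other common ancestor — it is the merge base.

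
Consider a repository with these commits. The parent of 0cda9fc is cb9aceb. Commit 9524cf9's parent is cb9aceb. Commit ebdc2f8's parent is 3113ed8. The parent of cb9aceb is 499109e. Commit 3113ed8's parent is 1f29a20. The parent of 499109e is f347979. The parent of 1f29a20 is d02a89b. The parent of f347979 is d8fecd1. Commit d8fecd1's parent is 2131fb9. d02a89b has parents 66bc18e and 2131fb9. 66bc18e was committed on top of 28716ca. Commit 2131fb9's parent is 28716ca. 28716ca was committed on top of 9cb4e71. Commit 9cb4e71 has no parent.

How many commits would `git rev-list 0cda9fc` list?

Walking parent pointers from 0cda9fc: reachable set = {0cda9fc, 2131fb9, 28716ca, 499109e, 9cb4e71, cb9aceb, d8fecd1, f347979}.
That is 8 commits.

8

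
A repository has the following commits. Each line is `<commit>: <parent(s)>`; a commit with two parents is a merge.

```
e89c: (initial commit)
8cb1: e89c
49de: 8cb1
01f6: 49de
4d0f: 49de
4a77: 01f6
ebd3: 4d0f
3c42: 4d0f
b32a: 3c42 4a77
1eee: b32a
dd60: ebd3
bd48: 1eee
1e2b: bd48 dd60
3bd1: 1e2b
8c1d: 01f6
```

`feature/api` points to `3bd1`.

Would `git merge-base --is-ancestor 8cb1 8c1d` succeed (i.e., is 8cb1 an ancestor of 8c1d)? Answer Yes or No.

Ancestors of 8c1d (commits reachable by following parents): {01f6, 49de, 8c1d, 8cb1, e89c}.
8cb1 is in that set, so it is an ancestor of 8c1d.

Yes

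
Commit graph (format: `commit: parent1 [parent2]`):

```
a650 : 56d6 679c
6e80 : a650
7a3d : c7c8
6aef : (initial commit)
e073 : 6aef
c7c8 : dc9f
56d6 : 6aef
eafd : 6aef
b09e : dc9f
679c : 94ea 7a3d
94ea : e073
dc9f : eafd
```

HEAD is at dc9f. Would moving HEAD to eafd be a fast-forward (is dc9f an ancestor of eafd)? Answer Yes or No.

A fast-forward from dc9f to eafd is possible iff dc9f is an ancestor of eafd.
Ancestors of eafd: {6aef, eafd}.
dc9f is not among them, so fast-forward is not possible.

No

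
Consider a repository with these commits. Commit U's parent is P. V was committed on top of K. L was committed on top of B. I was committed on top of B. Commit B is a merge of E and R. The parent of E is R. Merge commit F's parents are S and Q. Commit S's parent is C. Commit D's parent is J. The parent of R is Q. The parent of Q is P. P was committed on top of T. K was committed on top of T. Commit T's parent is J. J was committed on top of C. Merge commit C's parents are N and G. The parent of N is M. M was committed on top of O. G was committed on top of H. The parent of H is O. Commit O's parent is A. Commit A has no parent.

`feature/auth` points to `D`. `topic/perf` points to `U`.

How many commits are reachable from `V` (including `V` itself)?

11

Walking parent pointers from V: reachable set = {A, C, G, H, J, K, M, N, O, T, V}.
That is 11 commits.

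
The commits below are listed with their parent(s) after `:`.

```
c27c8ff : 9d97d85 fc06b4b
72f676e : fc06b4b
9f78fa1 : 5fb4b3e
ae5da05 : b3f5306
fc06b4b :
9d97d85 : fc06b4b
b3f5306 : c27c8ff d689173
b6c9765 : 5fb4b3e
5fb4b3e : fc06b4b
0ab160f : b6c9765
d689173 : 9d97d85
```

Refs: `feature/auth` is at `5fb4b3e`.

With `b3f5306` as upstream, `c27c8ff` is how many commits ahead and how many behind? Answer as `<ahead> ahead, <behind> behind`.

0 ahead, 2 behind

Reachable from c27c8ff: {9d97d85, c27c8ff, fc06b4b}.
Reachable from b3f5306: {9d97d85, b3f5306, c27c8ff, d689173, fc06b4b}.
Only in c27c8ff's history (ahead): {} — 0.
Only in b3f5306's history (behind): {b3f5306, d689173} — 2.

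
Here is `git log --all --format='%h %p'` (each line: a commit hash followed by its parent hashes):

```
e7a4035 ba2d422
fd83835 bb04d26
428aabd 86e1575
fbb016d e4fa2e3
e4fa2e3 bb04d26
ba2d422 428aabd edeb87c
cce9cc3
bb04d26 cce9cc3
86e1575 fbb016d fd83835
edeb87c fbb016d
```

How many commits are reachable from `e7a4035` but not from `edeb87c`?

5

Reachable from e7a4035: {428aabd, 86e1575, ba2d422, bb04d26, cce9cc3, e4fa2e3, e7a4035, edeb87c, fbb016d, fd83835}.
Reachable from edeb87c: {bb04d26, cce9cc3, e4fa2e3, edeb87c, fbb016d}.
In e7a4035's history but not edeb87c's: {428aabd, 86e1575, ba2d422, e7a4035, fd83835} — 5 commits.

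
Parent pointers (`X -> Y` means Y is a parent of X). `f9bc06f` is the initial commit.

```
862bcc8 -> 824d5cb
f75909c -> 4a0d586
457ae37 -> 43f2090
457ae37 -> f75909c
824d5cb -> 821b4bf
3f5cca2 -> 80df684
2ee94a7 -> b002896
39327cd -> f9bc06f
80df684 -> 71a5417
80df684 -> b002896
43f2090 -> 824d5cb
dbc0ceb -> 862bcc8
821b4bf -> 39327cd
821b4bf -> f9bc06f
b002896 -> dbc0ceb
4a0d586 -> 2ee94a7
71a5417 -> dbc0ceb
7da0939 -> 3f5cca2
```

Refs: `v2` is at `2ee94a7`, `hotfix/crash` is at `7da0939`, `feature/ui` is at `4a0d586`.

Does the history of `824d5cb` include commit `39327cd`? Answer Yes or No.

Yes

Ancestors of 824d5cb (commits reachable by following parents): {39327cd, 821b4bf, 824d5cb, f9bc06f}.
39327cd is in that set, so it is an ancestor of 824d5cb.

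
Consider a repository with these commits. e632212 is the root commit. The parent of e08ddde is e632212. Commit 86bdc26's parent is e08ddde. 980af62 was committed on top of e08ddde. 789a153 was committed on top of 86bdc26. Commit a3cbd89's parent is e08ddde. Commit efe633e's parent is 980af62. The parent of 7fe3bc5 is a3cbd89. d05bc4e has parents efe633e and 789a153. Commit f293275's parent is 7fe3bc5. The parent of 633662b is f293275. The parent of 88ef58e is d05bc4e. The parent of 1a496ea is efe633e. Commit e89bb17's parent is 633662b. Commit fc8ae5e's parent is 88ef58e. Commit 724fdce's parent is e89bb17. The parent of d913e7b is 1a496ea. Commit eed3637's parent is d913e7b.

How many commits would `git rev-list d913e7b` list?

Walking parent pointers from d913e7b: reachable set = {1a496ea, 980af62, d913e7b, e08ddde, e632212, efe633e}.
That is 6 commits.

6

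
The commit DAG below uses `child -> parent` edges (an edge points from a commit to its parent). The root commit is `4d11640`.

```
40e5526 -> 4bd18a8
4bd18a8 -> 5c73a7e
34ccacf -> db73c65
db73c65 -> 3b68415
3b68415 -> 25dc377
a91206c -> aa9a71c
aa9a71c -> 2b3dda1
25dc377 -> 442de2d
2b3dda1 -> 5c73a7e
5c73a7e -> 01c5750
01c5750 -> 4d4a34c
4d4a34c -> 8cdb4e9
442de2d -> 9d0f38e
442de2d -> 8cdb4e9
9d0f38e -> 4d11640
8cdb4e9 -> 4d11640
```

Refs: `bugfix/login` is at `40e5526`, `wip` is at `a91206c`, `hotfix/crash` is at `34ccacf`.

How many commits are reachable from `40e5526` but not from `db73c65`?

Reachable from 40e5526: {01c5750, 40e5526, 4bd18a8, 4d11640, 4d4a34c, 5c73a7e, 8cdb4e9}.
Reachable from db73c65: {25dc377, 3b68415, 442de2d, 4d11640, 8cdb4e9, 9d0f38e, db73c65}.
In 40e5526's history but not db73c65's: {01c5750, 40e5526, 4bd18a8, 4d4a34c, 5c73a7e} — 5 commits.

5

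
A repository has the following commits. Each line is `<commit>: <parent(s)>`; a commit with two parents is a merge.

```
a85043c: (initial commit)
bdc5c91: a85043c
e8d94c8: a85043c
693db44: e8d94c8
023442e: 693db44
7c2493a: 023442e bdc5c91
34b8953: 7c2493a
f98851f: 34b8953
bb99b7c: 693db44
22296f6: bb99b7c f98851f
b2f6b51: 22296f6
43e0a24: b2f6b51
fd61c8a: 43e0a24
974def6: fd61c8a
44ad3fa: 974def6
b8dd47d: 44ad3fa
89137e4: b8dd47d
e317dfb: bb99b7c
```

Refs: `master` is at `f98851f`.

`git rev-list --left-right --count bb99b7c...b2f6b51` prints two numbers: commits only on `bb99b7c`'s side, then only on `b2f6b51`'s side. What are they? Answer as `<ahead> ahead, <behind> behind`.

0 ahead, 7 behind

Reachable from bb99b7c: {693db44, a85043c, bb99b7c, e8d94c8}.
Reachable from b2f6b51: {023442e, 22296f6, 34b8953, 693db44, 7c2493a, a85043c, b2f6b51, bb99b7c, bdc5c91, e8d94c8, f98851f}.
Only in bb99b7c's history (ahead): {} — 0.
Only in b2f6b51's history (behind): {023442e, 22296f6, 34b8953, 7c2493a, b2f6b51, bdc5c91, f98851f} — 7.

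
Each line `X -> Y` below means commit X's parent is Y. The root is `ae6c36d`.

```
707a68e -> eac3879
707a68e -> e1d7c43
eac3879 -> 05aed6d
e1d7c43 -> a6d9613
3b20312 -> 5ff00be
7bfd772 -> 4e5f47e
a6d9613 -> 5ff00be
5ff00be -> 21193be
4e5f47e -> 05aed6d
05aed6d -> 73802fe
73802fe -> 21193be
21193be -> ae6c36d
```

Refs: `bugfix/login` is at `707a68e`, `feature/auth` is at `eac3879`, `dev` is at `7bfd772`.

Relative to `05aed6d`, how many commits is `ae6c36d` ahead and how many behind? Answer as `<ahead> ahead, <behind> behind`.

0 ahead, 3 behind

Reachable from ae6c36d: {ae6c36d}.
Reachable from 05aed6d: {05aed6d, 21193be, 73802fe, ae6c36d}.
Only in ae6c36d's history (ahead): {} — 0.
Only in 05aed6d's history (behind): {05aed6d, 21193be, 73802fe} — 3.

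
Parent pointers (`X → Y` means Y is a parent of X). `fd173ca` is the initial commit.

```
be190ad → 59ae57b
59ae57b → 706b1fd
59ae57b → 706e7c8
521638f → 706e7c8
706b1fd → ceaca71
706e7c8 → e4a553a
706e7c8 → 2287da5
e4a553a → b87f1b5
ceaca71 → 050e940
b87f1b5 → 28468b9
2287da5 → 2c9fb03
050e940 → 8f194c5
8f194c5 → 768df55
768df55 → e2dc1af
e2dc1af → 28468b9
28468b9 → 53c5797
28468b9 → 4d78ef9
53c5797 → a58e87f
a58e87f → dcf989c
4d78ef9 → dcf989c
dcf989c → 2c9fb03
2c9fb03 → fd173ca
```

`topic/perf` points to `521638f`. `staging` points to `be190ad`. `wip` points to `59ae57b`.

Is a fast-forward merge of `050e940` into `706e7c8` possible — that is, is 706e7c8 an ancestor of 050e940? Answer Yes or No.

No

A fast-forward from 706e7c8 to 050e940 is possible iff 706e7c8 is an ancestor of 050e940.
Ancestors of 050e940: {050e940, 28468b9, 2c9fb03, 4d78ef9, 53c5797, 768df55, 8f194c5, a58e87f, dcf989c, e2dc1af, fd173ca}.
706e7c8 is not among them, so fast-forward is not possible.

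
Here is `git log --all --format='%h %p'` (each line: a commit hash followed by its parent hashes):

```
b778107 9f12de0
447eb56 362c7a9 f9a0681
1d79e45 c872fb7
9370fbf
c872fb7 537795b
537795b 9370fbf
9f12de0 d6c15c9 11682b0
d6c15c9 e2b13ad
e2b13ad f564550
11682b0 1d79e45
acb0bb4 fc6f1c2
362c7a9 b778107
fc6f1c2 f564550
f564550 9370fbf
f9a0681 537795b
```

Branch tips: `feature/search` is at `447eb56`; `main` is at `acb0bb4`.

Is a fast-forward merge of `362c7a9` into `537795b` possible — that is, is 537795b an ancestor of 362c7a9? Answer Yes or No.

A fast-forward from 537795b to 362c7a9 is possible iff 537795b is an ancestor of 362c7a9.
Ancestors of 362c7a9: {11682b0, 1d79e45, 362c7a9, 537795b, 9370fbf, 9f12de0, b778107, c872fb7, d6c15c9, e2b13ad, f564550}.
537795b is among them, so fast-forward is possible.

Yes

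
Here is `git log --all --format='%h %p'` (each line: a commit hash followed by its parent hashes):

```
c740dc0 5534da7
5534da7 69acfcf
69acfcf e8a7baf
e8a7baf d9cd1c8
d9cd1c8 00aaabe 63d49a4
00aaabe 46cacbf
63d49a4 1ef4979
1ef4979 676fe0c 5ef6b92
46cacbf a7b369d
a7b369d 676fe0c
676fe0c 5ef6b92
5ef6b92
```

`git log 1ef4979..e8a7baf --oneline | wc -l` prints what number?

Reachable from e8a7baf: {00aaabe, 1ef4979, 46cacbf, 5ef6b92, 63d49a4, 676fe0c, a7b369d, d9cd1c8, e8a7baf}.
Reachable from 1ef4979: {1ef4979, 5ef6b92, 676fe0c}.
In e8a7baf's history but not 1ef4979's: {00aaabe, 46cacbf, 63d49a4, a7b369d, d9cd1c8, e8a7baf} — 6 commits.

6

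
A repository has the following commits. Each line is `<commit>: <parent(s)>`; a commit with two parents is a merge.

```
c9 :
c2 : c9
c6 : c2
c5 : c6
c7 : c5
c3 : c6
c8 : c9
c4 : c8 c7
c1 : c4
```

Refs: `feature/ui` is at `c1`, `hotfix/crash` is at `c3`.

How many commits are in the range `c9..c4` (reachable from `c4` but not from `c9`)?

Reachable from c4: {c2, c4, c5, c6, c7, c8, c9}.
Reachable from c9: {c9}.
In c4's history but not c9's: {c2, c4, c5, c6, c7, c8} — 6 commits.

6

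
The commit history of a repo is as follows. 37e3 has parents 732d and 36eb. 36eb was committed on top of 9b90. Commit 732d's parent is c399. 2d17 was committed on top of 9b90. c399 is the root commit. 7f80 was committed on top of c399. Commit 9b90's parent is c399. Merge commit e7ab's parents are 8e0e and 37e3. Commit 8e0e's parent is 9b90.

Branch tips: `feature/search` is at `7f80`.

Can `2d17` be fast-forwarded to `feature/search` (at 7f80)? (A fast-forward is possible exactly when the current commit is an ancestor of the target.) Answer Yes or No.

A fast-forward from 2d17 to 7f80 is possible iff 2d17 is an ancestor of 7f80.
Ancestors of 7f80: {7f80, c399}.
2d17 is not among them, so fast-forward is not possible.

No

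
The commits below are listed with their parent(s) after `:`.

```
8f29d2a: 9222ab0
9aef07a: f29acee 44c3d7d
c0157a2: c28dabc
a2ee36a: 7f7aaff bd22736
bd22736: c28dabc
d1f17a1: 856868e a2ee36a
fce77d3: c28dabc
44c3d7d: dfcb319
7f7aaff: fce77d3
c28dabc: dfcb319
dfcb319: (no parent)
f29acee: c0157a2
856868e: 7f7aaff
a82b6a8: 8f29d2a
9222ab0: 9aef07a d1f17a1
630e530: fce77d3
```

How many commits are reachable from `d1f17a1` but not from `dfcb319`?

7

Reachable from d1f17a1: {7f7aaff, 856868e, a2ee36a, bd22736, c28dabc, d1f17a1, dfcb319, fce77d3}.
Reachable from dfcb319: {dfcb319}.
In d1f17a1's history but not dfcb319's: {7f7aaff, 856868e, a2ee36a, bd22736, c28dabc, d1f17a1, fce77d3} — 7 commits.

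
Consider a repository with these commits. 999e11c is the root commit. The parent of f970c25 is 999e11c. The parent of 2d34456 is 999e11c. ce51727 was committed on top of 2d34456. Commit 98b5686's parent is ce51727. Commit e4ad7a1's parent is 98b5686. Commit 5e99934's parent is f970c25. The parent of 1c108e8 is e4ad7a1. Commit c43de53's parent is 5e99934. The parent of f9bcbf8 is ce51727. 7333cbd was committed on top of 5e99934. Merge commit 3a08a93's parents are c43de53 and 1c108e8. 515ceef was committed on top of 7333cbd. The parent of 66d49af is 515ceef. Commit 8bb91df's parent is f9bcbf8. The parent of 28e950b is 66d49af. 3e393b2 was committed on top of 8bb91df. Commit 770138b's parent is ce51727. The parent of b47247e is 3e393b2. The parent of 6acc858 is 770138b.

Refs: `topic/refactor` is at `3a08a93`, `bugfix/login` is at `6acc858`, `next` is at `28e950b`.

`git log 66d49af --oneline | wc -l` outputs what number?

Walking parent pointers from 66d49af: reachable set = {515ceef, 5e99934, 66d49af, 7333cbd, 999e11c, f970c25}.
That is 6 commits.

6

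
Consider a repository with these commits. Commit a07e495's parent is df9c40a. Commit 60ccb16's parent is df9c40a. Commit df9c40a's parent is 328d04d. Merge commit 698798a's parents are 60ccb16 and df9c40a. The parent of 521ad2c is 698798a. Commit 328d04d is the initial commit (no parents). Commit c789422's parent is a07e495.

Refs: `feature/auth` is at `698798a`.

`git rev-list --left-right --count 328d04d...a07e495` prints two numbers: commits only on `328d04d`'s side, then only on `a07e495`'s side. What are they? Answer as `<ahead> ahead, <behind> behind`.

0 ahead, 2 behind

Reachable from 328d04d: {328d04d}.
Reachable from a07e495: {328d04d, a07e495, df9c40a}.
Only in 328d04d's history (ahead): {} — 0.
Only in a07e495's history (behind): {a07e495, df9c40a} — 2.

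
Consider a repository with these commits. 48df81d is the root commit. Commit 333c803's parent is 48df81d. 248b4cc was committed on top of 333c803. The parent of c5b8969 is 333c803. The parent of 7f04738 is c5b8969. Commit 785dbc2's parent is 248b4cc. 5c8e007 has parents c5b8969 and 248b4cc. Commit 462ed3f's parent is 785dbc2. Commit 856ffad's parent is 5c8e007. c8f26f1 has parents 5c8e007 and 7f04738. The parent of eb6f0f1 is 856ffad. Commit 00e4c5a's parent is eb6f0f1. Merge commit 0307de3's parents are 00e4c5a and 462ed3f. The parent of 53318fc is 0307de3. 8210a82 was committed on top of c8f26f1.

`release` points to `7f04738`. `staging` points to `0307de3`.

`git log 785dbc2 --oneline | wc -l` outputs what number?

Walking parent pointers from 785dbc2: reachable set = {248b4cc, 333c803, 48df81d, 785dbc2}.
That is 4 commits.

4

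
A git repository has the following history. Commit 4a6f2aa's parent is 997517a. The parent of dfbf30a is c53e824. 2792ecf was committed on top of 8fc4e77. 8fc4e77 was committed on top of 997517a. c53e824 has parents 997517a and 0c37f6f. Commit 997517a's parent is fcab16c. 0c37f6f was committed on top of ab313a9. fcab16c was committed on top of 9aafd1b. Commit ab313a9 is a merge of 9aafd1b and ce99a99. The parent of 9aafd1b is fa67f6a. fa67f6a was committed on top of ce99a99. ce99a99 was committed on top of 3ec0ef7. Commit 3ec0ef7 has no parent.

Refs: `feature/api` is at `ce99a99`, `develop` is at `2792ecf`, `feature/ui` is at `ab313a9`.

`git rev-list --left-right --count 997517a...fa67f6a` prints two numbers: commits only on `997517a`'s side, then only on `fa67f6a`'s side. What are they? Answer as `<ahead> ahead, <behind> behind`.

Reachable from 997517a: {3ec0ef7, 997517a, 9aafd1b, ce99a99, fa67f6a, fcab16c}.
Reachable from fa67f6a: {3ec0ef7, ce99a99, fa67f6a}.
Only in 997517a's history (ahead): {997517a, 9aafd1b, fcab16c} — 3.
Only in fa67f6a's history (behind): {} — 0.

3 ahead, 0 behind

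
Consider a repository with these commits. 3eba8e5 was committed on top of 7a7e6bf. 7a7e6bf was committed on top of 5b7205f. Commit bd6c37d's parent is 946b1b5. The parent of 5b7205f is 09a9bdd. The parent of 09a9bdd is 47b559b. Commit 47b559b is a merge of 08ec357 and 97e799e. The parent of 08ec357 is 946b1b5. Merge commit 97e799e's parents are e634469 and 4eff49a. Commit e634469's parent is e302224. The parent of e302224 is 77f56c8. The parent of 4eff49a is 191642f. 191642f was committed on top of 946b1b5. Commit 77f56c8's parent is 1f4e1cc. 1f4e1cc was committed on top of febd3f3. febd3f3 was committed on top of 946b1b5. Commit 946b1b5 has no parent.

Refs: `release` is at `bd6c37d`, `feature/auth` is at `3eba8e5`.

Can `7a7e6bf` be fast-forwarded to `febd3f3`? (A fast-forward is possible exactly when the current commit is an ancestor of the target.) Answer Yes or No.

No

A fast-forward from 7a7e6bf to febd3f3 is possible iff 7a7e6bf is an ancestor of febd3f3.
Ancestors of febd3f3: {946b1b5, febd3f3}.
7a7e6bf is not among them, so fast-forward is not possible.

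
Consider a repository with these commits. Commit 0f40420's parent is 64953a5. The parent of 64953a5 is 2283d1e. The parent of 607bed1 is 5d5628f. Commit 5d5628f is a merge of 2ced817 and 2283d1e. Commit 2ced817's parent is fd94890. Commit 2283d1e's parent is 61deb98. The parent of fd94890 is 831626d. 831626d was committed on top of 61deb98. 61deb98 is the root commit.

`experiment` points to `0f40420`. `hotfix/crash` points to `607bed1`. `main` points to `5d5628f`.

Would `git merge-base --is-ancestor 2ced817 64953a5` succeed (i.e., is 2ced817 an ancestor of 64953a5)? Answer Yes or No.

No

Ancestors of 64953a5: {2283d1e, 61deb98, 64953a5}.
2ced817 is not in that set, so it is not an ancestor of 64953a5.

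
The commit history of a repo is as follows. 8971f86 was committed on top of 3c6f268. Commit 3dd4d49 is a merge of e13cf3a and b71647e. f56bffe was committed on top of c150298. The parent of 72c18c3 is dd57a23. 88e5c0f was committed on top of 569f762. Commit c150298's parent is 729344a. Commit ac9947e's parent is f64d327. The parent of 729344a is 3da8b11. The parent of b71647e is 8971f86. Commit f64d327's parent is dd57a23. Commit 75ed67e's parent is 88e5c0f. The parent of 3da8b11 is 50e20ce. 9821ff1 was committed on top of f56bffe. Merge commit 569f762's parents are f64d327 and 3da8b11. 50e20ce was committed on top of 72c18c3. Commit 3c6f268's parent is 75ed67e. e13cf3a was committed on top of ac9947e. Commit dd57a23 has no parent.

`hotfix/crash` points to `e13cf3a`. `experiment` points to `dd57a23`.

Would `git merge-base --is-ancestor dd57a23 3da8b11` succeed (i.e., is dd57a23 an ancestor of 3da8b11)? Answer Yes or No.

Yes

Ancestors of 3da8b11 (commits reachable by following parents): {3da8b11, 50e20ce, 72c18c3, dd57a23}.
dd57a23 is in that set, so it is an ancestor of 3da8b11.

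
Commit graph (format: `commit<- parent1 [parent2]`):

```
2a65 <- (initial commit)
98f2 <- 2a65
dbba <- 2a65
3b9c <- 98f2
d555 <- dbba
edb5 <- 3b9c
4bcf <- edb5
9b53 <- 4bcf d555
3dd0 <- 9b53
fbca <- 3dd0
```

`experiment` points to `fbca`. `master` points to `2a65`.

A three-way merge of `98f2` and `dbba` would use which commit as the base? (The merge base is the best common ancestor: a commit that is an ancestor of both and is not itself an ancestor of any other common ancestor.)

2a65

Ancestors of 98f2: {2a65, 98f2}.
Ancestors of dbba: {2a65, dbba}.
Common ancestors: {2a65}.
The only common ancestor is 2a65, so it is the merge base.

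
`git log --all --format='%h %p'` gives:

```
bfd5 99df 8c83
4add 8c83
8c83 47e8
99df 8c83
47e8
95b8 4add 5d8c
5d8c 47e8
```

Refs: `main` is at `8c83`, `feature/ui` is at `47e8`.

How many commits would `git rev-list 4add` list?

3

Walking parent pointers from 4add: reachable set = {47e8, 4add, 8c83}.
That is 3 commits.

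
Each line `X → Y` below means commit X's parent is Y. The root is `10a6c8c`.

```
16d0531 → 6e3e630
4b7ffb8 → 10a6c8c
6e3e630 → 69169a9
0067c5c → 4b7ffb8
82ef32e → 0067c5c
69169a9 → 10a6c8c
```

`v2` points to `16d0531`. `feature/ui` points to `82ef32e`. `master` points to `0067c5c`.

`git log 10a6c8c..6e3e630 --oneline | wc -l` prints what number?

2

Reachable from 6e3e630: {10a6c8c, 69169a9, 6e3e630}.
Reachable from 10a6c8c: {10a6c8c}.
In 6e3e630's history but not 10a6c8c's: {69169a9, 6e3e630} — 2 commits.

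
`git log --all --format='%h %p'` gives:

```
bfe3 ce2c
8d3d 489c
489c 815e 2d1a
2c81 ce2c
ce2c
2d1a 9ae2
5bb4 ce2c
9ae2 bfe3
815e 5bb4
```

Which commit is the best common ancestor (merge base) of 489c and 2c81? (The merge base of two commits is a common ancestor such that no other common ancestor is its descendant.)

ce2c

Ancestors of 489c: {2d1a, 489c, 5bb4, 815e, 9ae2, bfe3, ce2c}.
Ancestors of 2c81: {2c81, ce2c}.
Common ancestors: {ce2c}.
The only common ancestor is ce2c, so it is the merge base.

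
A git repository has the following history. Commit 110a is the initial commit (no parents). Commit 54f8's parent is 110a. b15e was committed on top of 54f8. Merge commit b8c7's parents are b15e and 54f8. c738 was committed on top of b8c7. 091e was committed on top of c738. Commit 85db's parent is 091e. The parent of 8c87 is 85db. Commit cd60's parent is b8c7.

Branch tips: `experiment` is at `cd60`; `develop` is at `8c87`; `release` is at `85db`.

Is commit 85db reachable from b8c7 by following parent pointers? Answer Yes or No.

Ancestors of b8c7: {110a, 54f8, b15e, b8c7}.
85db is not in that set, so it is not an ancestor of b8c7.

No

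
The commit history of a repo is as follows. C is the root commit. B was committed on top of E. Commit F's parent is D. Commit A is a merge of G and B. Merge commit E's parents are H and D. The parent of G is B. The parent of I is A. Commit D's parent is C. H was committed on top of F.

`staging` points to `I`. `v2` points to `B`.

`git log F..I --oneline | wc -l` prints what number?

6

Reachable from I: {A, B, C, D, E, F, G, H, I}.
Reachable from F: {C, D, F}.
In I's history but not F's: {A, B, E, G, H, I} — 6 commits.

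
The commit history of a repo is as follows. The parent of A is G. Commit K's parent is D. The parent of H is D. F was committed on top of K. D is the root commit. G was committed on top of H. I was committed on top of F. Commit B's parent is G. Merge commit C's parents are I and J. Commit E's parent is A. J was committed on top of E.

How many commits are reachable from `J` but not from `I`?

Reachable from J: {A, D, E, G, H, J}.
Reachable from I: {D, F, I, K}.
In J's history but not I's: {A, E, G, H, J} — 5 commits.

5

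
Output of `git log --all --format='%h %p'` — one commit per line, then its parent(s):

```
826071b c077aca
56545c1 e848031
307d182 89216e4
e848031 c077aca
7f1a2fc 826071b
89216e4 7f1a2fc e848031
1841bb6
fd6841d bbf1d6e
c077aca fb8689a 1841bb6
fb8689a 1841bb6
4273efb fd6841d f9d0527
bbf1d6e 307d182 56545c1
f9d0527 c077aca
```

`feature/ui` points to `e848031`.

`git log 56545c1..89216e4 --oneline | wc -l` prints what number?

Reachable from 89216e4: {1841bb6, 7f1a2fc, 826071b, 89216e4, c077aca, e848031, fb8689a}.
Reachable from 56545c1: {1841bb6, 56545c1, c077aca, e848031, fb8689a}.
In 89216e4's history but not 56545c1's: {7f1a2fc, 826071b, 89216e4} — 3 commits.

3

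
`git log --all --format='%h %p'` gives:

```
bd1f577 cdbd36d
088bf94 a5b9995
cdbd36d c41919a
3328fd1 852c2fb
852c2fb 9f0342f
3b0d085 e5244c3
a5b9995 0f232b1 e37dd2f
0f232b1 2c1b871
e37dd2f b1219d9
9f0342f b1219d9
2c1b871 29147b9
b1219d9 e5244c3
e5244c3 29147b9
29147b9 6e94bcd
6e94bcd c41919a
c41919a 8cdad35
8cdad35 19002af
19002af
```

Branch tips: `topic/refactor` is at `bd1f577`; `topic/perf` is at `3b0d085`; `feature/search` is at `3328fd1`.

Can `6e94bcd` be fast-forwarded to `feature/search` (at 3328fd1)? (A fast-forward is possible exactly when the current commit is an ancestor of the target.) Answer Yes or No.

Yes

A fast-forward from 6e94bcd to 3328fd1 is possible iff 6e94bcd is an ancestor of 3328fd1.
Ancestors of 3328fd1: {19002af, 29147b9, 3328fd1, 6e94bcd, 852c2fb, 8cdad35, 9f0342f, b1219d9, c41919a, e5244c3}.
6e94bcd is among them, so fast-forward is possible.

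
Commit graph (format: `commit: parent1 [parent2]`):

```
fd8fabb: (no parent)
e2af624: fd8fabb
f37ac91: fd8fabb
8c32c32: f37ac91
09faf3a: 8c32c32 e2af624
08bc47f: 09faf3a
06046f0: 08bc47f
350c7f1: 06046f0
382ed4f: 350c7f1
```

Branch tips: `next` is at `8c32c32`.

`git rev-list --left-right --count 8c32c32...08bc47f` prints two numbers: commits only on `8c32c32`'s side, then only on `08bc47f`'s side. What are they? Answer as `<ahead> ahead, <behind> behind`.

0 ahead, 3 behind

Reachable from 8c32c32: {8c32c32, f37ac91, fd8fabb}.
Reachable from 08bc47f: {08bc47f, 09faf3a, 8c32c32, e2af624, f37ac91, fd8fabb}.
Only in 8c32c32's history (ahead): {} — 0.
Only in 08bc47f's history (behind): {08bc47f, 09faf3a, e2af624} — 3.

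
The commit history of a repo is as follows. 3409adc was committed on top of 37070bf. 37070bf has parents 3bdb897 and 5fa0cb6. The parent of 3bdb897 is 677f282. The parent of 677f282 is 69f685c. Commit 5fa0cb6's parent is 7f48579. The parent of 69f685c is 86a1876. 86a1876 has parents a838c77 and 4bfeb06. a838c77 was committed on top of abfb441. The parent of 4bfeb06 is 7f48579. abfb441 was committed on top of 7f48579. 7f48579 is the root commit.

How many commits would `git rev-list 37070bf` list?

10

Walking parent pointers from 37070bf: reachable set = {37070bf, 3bdb897, 4bfeb06, 5fa0cb6, 677f282, 69f685c, 7f48579, 86a1876, a838c77, abfb441}.
That is 10 commits.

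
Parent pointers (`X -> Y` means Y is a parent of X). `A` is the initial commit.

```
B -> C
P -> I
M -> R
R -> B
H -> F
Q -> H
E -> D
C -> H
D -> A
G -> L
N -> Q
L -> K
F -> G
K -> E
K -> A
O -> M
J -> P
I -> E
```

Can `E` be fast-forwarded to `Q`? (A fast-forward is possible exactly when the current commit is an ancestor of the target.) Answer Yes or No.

Yes

A fast-forward from E to Q is possible iff E is an ancestor of Q.
Ancestors of Q: {A, D, E, F, G, H, K, L, Q}.
E is among them, so fast-forward is possible.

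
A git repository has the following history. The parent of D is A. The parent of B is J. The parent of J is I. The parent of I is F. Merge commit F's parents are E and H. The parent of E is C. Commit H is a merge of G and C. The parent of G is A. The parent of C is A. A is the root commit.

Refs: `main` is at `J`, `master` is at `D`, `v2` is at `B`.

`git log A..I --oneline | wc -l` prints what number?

6

Reachable from I: {A, C, E, F, G, H, I}.
Reachable from A: {A}.
In I's history but not A's: {C, E, F, G, H, I} — 6 commits.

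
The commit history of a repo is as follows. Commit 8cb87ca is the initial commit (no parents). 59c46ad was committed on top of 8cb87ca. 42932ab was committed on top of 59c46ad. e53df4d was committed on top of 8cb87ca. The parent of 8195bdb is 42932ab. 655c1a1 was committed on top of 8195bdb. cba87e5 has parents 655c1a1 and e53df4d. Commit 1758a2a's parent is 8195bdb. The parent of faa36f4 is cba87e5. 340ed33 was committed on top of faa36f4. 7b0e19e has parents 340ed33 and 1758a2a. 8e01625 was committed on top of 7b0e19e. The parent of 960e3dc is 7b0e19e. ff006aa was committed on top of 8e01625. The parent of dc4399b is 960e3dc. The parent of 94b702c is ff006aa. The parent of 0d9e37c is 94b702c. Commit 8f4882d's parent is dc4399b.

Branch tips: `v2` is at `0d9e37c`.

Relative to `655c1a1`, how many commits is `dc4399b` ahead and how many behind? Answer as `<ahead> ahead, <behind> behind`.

Reachable from dc4399b: {1758a2a, 340ed33, 42932ab, 59c46ad, 655c1a1, 7b0e19e, 8195bdb, 8cb87ca, 960e3dc, cba87e5, dc4399b, e53df4d, faa36f4}.
Reachable from 655c1a1: {42932ab, 59c46ad, 655c1a1, 8195bdb, 8cb87ca}.
Only in dc4399b's history (ahead): {1758a2a, 340ed33, 7b0e19e, 960e3dc, cba87e5, dc4399b, e53df4d, faa36f4} — 8.
Only in 655c1a1's history (behind): {} — 0.

8 ahead, 0 behind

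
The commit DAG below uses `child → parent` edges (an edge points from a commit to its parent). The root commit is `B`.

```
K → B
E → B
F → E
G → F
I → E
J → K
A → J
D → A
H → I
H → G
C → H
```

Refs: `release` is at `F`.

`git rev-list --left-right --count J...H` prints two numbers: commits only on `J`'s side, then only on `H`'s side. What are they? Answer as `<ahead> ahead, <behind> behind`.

Reachable from J: {B, J, K}.
Reachable from H: {B, E, F, G, H, I}.
Only in J's history (ahead): {J, K} — 2.
Only in H's history (behind): {E, F, G, H, I} — 5.

2 ahead, 5 behind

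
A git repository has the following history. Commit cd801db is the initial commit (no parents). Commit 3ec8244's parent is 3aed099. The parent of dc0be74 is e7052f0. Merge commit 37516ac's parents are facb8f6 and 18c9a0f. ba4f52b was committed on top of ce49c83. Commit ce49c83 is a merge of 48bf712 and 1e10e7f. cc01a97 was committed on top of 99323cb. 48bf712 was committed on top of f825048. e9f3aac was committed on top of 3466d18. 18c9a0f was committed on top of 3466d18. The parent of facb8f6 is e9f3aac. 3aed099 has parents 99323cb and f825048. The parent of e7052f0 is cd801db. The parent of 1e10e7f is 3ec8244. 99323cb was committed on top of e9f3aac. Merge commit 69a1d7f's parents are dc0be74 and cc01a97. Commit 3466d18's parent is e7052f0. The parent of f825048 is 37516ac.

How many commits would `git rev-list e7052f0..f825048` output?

6

Reachable from f825048: {18c9a0f, 3466d18, 37516ac, cd801db, e7052f0, e9f3aac, f825048, facb8f6}.
Reachable from e7052f0: {cd801db, e7052f0}.
In f825048's history but not e7052f0's: {18c9a0f, 3466d18, 37516ac, e9f3aac, f825048, facb8f6} — 6 commits.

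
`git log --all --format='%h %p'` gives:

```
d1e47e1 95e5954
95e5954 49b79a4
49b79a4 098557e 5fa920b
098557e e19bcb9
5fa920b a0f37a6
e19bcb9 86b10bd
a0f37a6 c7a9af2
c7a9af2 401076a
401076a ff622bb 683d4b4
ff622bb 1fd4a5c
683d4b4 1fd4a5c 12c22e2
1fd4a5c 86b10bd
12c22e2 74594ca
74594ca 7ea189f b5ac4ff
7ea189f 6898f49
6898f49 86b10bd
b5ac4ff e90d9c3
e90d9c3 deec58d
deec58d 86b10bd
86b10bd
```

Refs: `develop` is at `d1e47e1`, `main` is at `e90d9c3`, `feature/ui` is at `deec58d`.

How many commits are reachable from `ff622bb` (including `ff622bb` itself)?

Walking parent pointers from ff622bb: reachable set = {1fd4a5c, 86b10bd, ff622bb}.
That is 3 commits.

3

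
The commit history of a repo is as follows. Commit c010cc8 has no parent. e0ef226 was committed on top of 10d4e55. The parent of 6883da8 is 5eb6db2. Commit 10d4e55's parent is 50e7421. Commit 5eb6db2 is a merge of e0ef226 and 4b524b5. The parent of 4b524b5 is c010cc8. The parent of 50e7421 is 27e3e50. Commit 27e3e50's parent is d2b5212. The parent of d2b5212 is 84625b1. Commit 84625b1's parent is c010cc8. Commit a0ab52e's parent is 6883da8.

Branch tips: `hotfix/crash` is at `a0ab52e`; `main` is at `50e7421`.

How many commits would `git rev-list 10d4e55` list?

Walking parent pointers from 10d4e55: reachable set = {10d4e55, 27e3e50, 50e7421, 84625b1, c010cc8, d2b5212}.
That is 6 commits.

6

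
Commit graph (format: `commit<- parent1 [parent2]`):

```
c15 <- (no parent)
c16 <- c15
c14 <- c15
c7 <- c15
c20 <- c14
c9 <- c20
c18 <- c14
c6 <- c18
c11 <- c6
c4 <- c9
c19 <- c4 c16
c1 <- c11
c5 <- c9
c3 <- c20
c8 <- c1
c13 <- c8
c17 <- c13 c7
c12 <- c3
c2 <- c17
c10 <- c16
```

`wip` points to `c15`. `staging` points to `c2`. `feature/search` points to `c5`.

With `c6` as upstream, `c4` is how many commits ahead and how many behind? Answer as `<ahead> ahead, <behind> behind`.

3 ahead, 2 behind

Reachable from c4: {c14, c15, c20, c4, c9}.
Reachable from c6: {c14, c15, c18, c6}.
Only in c4's history (ahead): {c20, c4, c9} — 3.
Only in c6's history (behind): {c18, c6} — 2.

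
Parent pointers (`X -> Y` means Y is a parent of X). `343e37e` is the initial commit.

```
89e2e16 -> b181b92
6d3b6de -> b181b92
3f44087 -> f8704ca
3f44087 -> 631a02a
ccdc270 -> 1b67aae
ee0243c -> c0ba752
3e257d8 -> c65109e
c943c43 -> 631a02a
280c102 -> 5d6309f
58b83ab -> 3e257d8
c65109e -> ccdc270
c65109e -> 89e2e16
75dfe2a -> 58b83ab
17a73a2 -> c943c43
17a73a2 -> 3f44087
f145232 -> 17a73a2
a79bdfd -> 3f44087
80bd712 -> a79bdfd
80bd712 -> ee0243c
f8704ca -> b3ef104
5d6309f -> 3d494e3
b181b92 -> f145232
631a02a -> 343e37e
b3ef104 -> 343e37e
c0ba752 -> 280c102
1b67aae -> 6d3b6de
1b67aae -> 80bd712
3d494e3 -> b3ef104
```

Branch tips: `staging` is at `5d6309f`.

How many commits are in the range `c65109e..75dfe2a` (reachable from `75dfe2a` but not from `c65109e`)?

Reachable from 75dfe2a: {17a73a2, 1b67aae, 280c102, 343e37e, 3d494e3, 3e257d8, 3f44087, 58b83ab, 5d6309f, 631a02a, 6d3b6de, 75dfe2a, 80bd712, 89e2e16, a79bdfd, b181b92, b3ef104, c0ba752, c65109e, c943c43, ccdc270, ee0243c, f145232, f8704ca}.
Reachable from c65109e: {17a73a2, 1b67aae, 280c102, 343e37e, 3d494e3, 3f44087, 5d6309f, 631a02a, 6d3b6de, 80bd712, 89e2e16, a79bdfd, b181b92, b3ef104, c0ba752, c65109e, c943c43, ccdc270, ee0243c, f145232, f8704ca}.
In 75dfe2a's history but not c65109e's: {3e257d8, 58b83ab, 75dfe2a} — 3 commits.

3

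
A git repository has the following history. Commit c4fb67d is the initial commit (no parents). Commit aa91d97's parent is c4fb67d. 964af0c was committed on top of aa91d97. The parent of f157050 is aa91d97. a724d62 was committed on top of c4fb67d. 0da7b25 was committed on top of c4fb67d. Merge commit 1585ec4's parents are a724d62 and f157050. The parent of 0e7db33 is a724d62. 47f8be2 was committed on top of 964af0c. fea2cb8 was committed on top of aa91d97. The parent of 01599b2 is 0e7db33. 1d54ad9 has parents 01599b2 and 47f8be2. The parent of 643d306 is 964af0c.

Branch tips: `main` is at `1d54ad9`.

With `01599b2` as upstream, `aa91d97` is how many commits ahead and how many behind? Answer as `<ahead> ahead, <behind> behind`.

Reachable from aa91d97: {aa91d97, c4fb67d}.
Reachable from 01599b2: {01599b2, 0e7db33, a724d62, c4fb67d}.
Only in aa91d97's history (ahead): {aa91d97} — 1.
Only in 01599b2's history (behind): {01599b2, 0e7db33, a724d62} — 3.

1 ahead, 3 behind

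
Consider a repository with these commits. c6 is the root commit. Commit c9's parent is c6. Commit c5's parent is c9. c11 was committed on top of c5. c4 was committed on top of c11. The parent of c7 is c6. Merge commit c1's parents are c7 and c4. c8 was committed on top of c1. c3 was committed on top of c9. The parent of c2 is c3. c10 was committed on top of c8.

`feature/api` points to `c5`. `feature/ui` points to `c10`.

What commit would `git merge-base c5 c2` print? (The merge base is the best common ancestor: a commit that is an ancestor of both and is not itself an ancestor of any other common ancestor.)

c9

Ancestors of c5: {c5, c6, c9}.
Ancestors of c2: {c2, c3, c6, c9}.
Common ancestors: {c6, c9}.
Among these, c9 is not an ancestor of any other common ancestor — it is the merge base.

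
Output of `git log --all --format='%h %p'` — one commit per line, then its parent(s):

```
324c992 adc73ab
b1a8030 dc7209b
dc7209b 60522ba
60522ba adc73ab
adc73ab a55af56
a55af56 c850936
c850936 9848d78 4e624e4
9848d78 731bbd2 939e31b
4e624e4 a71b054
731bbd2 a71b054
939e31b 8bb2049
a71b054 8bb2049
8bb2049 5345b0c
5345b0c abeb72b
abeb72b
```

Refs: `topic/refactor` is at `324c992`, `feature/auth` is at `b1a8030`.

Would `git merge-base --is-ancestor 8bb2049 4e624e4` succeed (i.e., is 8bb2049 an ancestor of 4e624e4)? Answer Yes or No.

Yes

Ancestors of 4e624e4 (commits reachable by following parents): {4e624e4, 5345b0c, 8bb2049, a71b054, abeb72b}.
8bb2049 is in that set, so it is an ancestor of 4e624e4.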